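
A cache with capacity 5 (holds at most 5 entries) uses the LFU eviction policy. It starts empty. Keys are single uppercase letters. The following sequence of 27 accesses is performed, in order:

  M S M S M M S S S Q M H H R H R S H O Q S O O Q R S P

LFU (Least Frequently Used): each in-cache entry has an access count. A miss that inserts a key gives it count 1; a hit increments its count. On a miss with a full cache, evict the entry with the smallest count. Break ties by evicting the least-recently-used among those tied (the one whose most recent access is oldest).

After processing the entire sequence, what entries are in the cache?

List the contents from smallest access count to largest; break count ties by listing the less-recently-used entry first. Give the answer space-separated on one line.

Answer: P O H M S

Derivation:
LFU simulation (capacity=5):
  1. access M: MISS. Cache: [M(c=1)]
  2. access S: MISS. Cache: [M(c=1) S(c=1)]
  3. access M: HIT, count now 2. Cache: [S(c=1) M(c=2)]
  4. access S: HIT, count now 2. Cache: [M(c=2) S(c=2)]
  5. access M: HIT, count now 3. Cache: [S(c=2) M(c=3)]
  6. access M: HIT, count now 4. Cache: [S(c=2) M(c=4)]
  7. access S: HIT, count now 3. Cache: [S(c=3) M(c=4)]
  8. access S: HIT, count now 4. Cache: [M(c=4) S(c=4)]
  9. access S: HIT, count now 5. Cache: [M(c=4) S(c=5)]
  10. access Q: MISS. Cache: [Q(c=1) M(c=4) S(c=5)]
  11. access M: HIT, count now 5. Cache: [Q(c=1) S(c=5) M(c=5)]
  12. access H: MISS. Cache: [Q(c=1) H(c=1) S(c=5) M(c=5)]
  13. access H: HIT, count now 2. Cache: [Q(c=1) H(c=2) S(c=5) M(c=5)]
  14. access R: MISS. Cache: [Q(c=1) R(c=1) H(c=2) S(c=5) M(c=5)]
  15. access H: HIT, count now 3. Cache: [Q(c=1) R(c=1) H(c=3) S(c=5) M(c=5)]
  16. access R: HIT, count now 2. Cache: [Q(c=1) R(c=2) H(c=3) S(c=5) M(c=5)]
  17. access S: HIT, count now 6. Cache: [Q(c=1) R(c=2) H(c=3) M(c=5) S(c=6)]
  18. access H: HIT, count now 4. Cache: [Q(c=1) R(c=2) H(c=4) M(c=5) S(c=6)]
  19. access O: MISS, evict Q(c=1). Cache: [O(c=1) R(c=2) H(c=4) M(c=5) S(c=6)]
  20. access Q: MISS, evict O(c=1). Cache: [Q(c=1) R(c=2) H(c=4) M(c=5) S(c=6)]
  21. access S: HIT, count now 7. Cache: [Q(c=1) R(c=2) H(c=4) M(c=5) S(c=7)]
  22. access O: MISS, evict Q(c=1). Cache: [O(c=1) R(c=2) H(c=4) M(c=5) S(c=7)]
  23. access O: HIT, count now 2. Cache: [R(c=2) O(c=2) H(c=4) M(c=5) S(c=7)]
  24. access Q: MISS, evict R(c=2). Cache: [Q(c=1) O(c=2) H(c=4) M(c=5) S(c=7)]
  25. access R: MISS, evict Q(c=1). Cache: [R(c=1) O(c=2) H(c=4) M(c=5) S(c=7)]
  26. access S: HIT, count now 8. Cache: [R(c=1) O(c=2) H(c=4) M(c=5) S(c=8)]
  27. access P: MISS, evict R(c=1). Cache: [P(c=1) O(c=2) H(c=4) M(c=5) S(c=8)]
Total: 16 hits, 11 misses, 6 evictions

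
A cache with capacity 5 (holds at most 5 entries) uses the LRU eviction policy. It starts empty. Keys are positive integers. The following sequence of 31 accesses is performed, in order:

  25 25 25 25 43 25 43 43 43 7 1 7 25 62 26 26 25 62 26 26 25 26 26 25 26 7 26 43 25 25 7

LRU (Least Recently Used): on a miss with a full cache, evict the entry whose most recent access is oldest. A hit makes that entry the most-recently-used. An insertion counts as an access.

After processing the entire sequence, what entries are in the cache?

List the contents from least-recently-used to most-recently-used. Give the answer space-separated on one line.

LRU simulation (capacity=5):
  1. access 25: MISS. Cache (LRU->MRU): [25]
  2. access 25: HIT. Cache (LRU->MRU): [25]
  3. access 25: HIT. Cache (LRU->MRU): [25]
  4. access 25: HIT. Cache (LRU->MRU): [25]
  5. access 43: MISS. Cache (LRU->MRU): [25 43]
  6. access 25: HIT. Cache (LRU->MRU): [43 25]
  7. access 43: HIT. Cache (LRU->MRU): [25 43]
  8. access 43: HIT. Cache (LRU->MRU): [25 43]
  9. access 43: HIT. Cache (LRU->MRU): [25 43]
  10. access 7: MISS. Cache (LRU->MRU): [25 43 7]
  11. access 1: MISS. Cache (LRU->MRU): [25 43 7 1]
  12. access 7: HIT. Cache (LRU->MRU): [25 43 1 7]
  13. access 25: HIT. Cache (LRU->MRU): [43 1 7 25]
  14. access 62: MISS. Cache (LRU->MRU): [43 1 7 25 62]
  15. access 26: MISS, evict 43. Cache (LRU->MRU): [1 7 25 62 26]
  16. access 26: HIT. Cache (LRU->MRU): [1 7 25 62 26]
  17. access 25: HIT. Cache (LRU->MRU): [1 7 62 26 25]
  18. access 62: HIT. Cache (LRU->MRU): [1 7 26 25 62]
  19. access 26: HIT. Cache (LRU->MRU): [1 7 25 62 26]
  20. access 26: HIT. Cache (LRU->MRU): [1 7 25 62 26]
  21. access 25: HIT. Cache (LRU->MRU): [1 7 62 26 25]
  22. access 26: HIT. Cache (LRU->MRU): [1 7 62 25 26]
  23. access 26: HIT. Cache (LRU->MRU): [1 7 62 25 26]
  24. access 25: HIT. Cache (LRU->MRU): [1 7 62 26 25]
  25. access 26: HIT. Cache (LRU->MRU): [1 7 62 25 26]
  26. access 7: HIT. Cache (LRU->MRU): [1 62 25 26 7]
  27. access 26: HIT. Cache (LRU->MRU): [1 62 25 7 26]
  28. access 43: MISS, evict 1. Cache (LRU->MRU): [62 25 7 26 43]
  29. access 25: HIT. Cache (LRU->MRU): [62 7 26 43 25]
  30. access 25: HIT. Cache (LRU->MRU): [62 7 26 43 25]
  31. access 7: HIT. Cache (LRU->MRU): [62 26 43 25 7]
Total: 24 hits, 7 misses, 2 evictions

Answer: 62 26 43 25 7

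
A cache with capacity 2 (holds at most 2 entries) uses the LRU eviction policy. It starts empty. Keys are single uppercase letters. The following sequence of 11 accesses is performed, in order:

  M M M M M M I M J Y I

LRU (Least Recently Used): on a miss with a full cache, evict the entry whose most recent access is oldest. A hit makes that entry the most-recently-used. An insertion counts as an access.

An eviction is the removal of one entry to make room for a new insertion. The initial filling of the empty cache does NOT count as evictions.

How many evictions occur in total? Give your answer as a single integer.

Answer: 3

Derivation:
LRU simulation (capacity=2):
  1. access M: MISS. Cache (LRU->MRU): [M]
  2. access M: HIT. Cache (LRU->MRU): [M]
  3. access M: HIT. Cache (LRU->MRU): [M]
  4. access M: HIT. Cache (LRU->MRU): [M]
  5. access M: HIT. Cache (LRU->MRU): [M]
  6. access M: HIT. Cache (LRU->MRU): [M]
  7. access I: MISS. Cache (LRU->MRU): [M I]
  8. access M: HIT. Cache (LRU->MRU): [I M]
  9. access J: MISS, evict I. Cache (LRU->MRU): [M J]
  10. access Y: MISS, evict M. Cache (LRU->MRU): [J Y]
  11. access I: MISS, evict J. Cache (LRU->MRU): [Y I]
Total: 6 hits, 5 misses, 3 evictions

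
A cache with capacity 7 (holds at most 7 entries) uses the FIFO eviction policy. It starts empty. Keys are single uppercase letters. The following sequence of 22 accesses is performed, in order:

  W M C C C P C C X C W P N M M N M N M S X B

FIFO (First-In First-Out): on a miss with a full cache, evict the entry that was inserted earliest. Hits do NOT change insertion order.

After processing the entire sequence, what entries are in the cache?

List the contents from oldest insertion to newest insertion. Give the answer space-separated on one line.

Answer: M C P X N S B

Derivation:
FIFO simulation (capacity=7):
  1. access W: MISS. Cache (old->new): [W]
  2. access M: MISS. Cache (old->new): [W M]
  3. access C: MISS. Cache (old->new): [W M C]
  4. access C: HIT. Cache (old->new): [W M C]
  5. access C: HIT. Cache (old->new): [W M C]
  6. access P: MISS. Cache (old->new): [W M C P]
  7. access C: HIT. Cache (old->new): [W M C P]
  8. access C: HIT. Cache (old->new): [W M C P]
  9. access X: MISS. Cache (old->new): [W M C P X]
  10. access C: HIT. Cache (old->new): [W M C P X]
  11. access W: HIT. Cache (old->new): [W M C P X]
  12. access P: HIT. Cache (old->new): [W M C P X]
  13. access N: MISS. Cache (old->new): [W M C P X N]
  14. access M: HIT. Cache (old->new): [W M C P X N]
  15. access M: HIT. Cache (old->new): [W M C P X N]
  16. access N: HIT. Cache (old->new): [W M C P X N]
  17. access M: HIT. Cache (old->new): [W M C P X N]
  18. access N: HIT. Cache (old->new): [W M C P X N]
  19. access M: HIT. Cache (old->new): [W M C P X N]
  20. access S: MISS. Cache (old->new): [W M C P X N S]
  21. access X: HIT. Cache (old->new): [W M C P X N S]
  22. access B: MISS, evict W. Cache (old->new): [M C P X N S B]
Total: 14 hits, 8 misses, 1 evictions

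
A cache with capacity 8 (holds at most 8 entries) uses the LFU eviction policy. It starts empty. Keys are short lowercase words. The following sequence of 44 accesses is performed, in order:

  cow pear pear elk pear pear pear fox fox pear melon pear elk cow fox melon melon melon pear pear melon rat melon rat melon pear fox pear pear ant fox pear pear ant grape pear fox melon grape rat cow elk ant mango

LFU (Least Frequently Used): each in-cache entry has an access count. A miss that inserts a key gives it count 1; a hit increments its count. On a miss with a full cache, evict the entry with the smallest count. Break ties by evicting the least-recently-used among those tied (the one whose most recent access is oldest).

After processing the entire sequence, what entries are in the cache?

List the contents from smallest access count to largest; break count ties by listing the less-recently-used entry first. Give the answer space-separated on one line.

Answer: mango rat cow elk ant fox melon pear

Derivation:
LFU simulation (capacity=8):
  1. access cow: MISS. Cache: [cow(c=1)]
  2. access pear: MISS. Cache: [cow(c=1) pear(c=1)]
  3. access pear: HIT, count now 2. Cache: [cow(c=1) pear(c=2)]
  4. access elk: MISS. Cache: [cow(c=1) elk(c=1) pear(c=2)]
  5. access pear: HIT, count now 3. Cache: [cow(c=1) elk(c=1) pear(c=3)]
  6. access pear: HIT, count now 4. Cache: [cow(c=1) elk(c=1) pear(c=4)]
  7. access pear: HIT, count now 5. Cache: [cow(c=1) elk(c=1) pear(c=5)]
  8. access fox: MISS. Cache: [cow(c=1) elk(c=1) fox(c=1) pear(c=5)]
  9. access fox: HIT, count now 2. Cache: [cow(c=1) elk(c=1) fox(c=2) pear(c=5)]
  10. access pear: HIT, count now 6. Cache: [cow(c=1) elk(c=1) fox(c=2) pear(c=6)]
  11. access melon: MISS. Cache: [cow(c=1) elk(c=1) melon(c=1) fox(c=2) pear(c=6)]
  12. access pear: HIT, count now 7. Cache: [cow(c=1) elk(c=1) melon(c=1) fox(c=2) pear(c=7)]
  13. access elk: HIT, count now 2. Cache: [cow(c=1) melon(c=1) fox(c=2) elk(c=2) pear(c=7)]
  14. access cow: HIT, count now 2. Cache: [melon(c=1) fox(c=2) elk(c=2) cow(c=2) pear(c=7)]
  15. access fox: HIT, count now 3. Cache: [melon(c=1) elk(c=2) cow(c=2) fox(c=3) pear(c=7)]
  16. access melon: HIT, count now 2. Cache: [elk(c=2) cow(c=2) melon(c=2) fox(c=3) pear(c=7)]
  17. access melon: HIT, count now 3. Cache: [elk(c=2) cow(c=2) fox(c=3) melon(c=3) pear(c=7)]
  18. access melon: HIT, count now 4. Cache: [elk(c=2) cow(c=2) fox(c=3) melon(c=4) pear(c=7)]
  19. access pear: HIT, count now 8. Cache: [elk(c=2) cow(c=2) fox(c=3) melon(c=4) pear(c=8)]
  20. access pear: HIT, count now 9. Cache: [elk(c=2) cow(c=2) fox(c=3) melon(c=4) pear(c=9)]
  21. access melon: HIT, count now 5. Cache: [elk(c=2) cow(c=2) fox(c=3) melon(c=5) pear(c=9)]
  22. access rat: MISS. Cache: [rat(c=1) elk(c=2) cow(c=2) fox(c=3) melon(c=5) pear(c=9)]
  23. access melon: HIT, count now 6. Cache: [rat(c=1) elk(c=2) cow(c=2) fox(c=3) melon(c=6) pear(c=9)]
  24. access rat: HIT, count now 2. Cache: [elk(c=2) cow(c=2) rat(c=2) fox(c=3) melon(c=6) pear(c=9)]
  25. access melon: HIT, count now 7. Cache: [elk(c=2) cow(c=2) rat(c=2) fox(c=3) melon(c=7) pear(c=9)]
  26. access pear: HIT, count now 10. Cache: [elk(c=2) cow(c=2) rat(c=2) fox(c=3) melon(c=7) pear(c=10)]
  27. access fox: HIT, count now 4. Cache: [elk(c=2) cow(c=2) rat(c=2) fox(c=4) melon(c=7) pear(c=10)]
  28. access pear: HIT, count now 11. Cache: [elk(c=2) cow(c=2) rat(c=2) fox(c=4) melon(c=7) pear(c=11)]
  29. access pear: HIT, count now 12. Cache: [elk(c=2) cow(c=2) rat(c=2) fox(c=4) melon(c=7) pear(c=12)]
  30. access ant: MISS. Cache: [ant(c=1) elk(c=2) cow(c=2) rat(c=2) fox(c=4) melon(c=7) pear(c=12)]
  31. access fox: HIT, count now 5. Cache: [ant(c=1) elk(c=2) cow(c=2) rat(c=2) fox(c=5) melon(c=7) pear(c=12)]
  32. access pear: HIT, count now 13. Cache: [ant(c=1) elk(c=2) cow(c=2) rat(c=2) fox(c=5) melon(c=7) pear(c=13)]
  33. access pear: HIT, count now 14. Cache: [ant(c=1) elk(c=2) cow(c=2) rat(c=2) fox(c=5) melon(c=7) pear(c=14)]
  34. access ant: HIT, count now 2. Cache: [elk(c=2) cow(c=2) rat(c=2) ant(c=2) fox(c=5) melon(c=7) pear(c=14)]
  35. access grape: MISS. Cache: [grape(c=1) elk(c=2) cow(c=2) rat(c=2) ant(c=2) fox(c=5) melon(c=7) pear(c=14)]
  36. access pear: HIT, count now 15. Cache: [grape(c=1) elk(c=2) cow(c=2) rat(c=2) ant(c=2) fox(c=5) melon(c=7) pear(c=15)]
  37. access fox: HIT, count now 6. Cache: [grape(c=1) elk(c=2) cow(c=2) rat(c=2) ant(c=2) fox(c=6) melon(c=7) pear(c=15)]
  38. access melon: HIT, count now 8. Cache: [grape(c=1) elk(c=2) cow(c=2) rat(c=2) ant(c=2) fox(c=6) melon(c=8) pear(c=15)]
  39. access grape: HIT, count now 2. Cache: [elk(c=2) cow(c=2) rat(c=2) ant(c=2) grape(c=2) fox(c=6) melon(c=8) pear(c=15)]
  40. access rat: HIT, count now 3. Cache: [elk(c=2) cow(c=2) ant(c=2) grape(c=2) rat(c=3) fox(c=6) melon(c=8) pear(c=15)]
  41. access cow: HIT, count now 3. Cache: [elk(c=2) ant(c=2) grape(c=2) rat(c=3) cow(c=3) fox(c=6) melon(c=8) pear(c=15)]
  42. access elk: HIT, count now 3. Cache: [ant(c=2) grape(c=2) rat(c=3) cow(c=3) elk(c=3) fox(c=6) melon(c=8) pear(c=15)]
  43. access ant: HIT, count now 3. Cache: [grape(c=2) rat(c=3) cow(c=3) elk(c=3) ant(c=3) fox(c=6) melon(c=8) pear(c=15)]
  44. access mango: MISS, evict grape(c=2). Cache: [mango(c=1) rat(c=3) cow(c=3) elk(c=3) ant(c=3) fox(c=6) melon(c=8) pear(c=15)]
Total: 35 hits, 9 misses, 1 evictions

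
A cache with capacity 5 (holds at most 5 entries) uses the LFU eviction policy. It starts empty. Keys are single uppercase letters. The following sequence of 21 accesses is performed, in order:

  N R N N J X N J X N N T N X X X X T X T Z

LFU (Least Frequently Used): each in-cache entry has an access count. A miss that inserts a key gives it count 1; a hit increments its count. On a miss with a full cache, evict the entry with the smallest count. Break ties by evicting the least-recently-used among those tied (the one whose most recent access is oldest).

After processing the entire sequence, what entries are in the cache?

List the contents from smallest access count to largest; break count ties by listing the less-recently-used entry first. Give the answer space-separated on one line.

LFU simulation (capacity=5):
  1. access N: MISS. Cache: [N(c=1)]
  2. access R: MISS. Cache: [N(c=1) R(c=1)]
  3. access N: HIT, count now 2. Cache: [R(c=1) N(c=2)]
  4. access N: HIT, count now 3. Cache: [R(c=1) N(c=3)]
  5. access J: MISS. Cache: [R(c=1) J(c=1) N(c=3)]
  6. access X: MISS. Cache: [R(c=1) J(c=1) X(c=1) N(c=3)]
  7. access N: HIT, count now 4. Cache: [R(c=1) J(c=1) X(c=1) N(c=4)]
  8. access J: HIT, count now 2. Cache: [R(c=1) X(c=1) J(c=2) N(c=4)]
  9. access X: HIT, count now 2. Cache: [R(c=1) J(c=2) X(c=2) N(c=4)]
  10. access N: HIT, count now 5. Cache: [R(c=1) J(c=2) X(c=2) N(c=5)]
  11. access N: HIT, count now 6. Cache: [R(c=1) J(c=2) X(c=2) N(c=6)]
  12. access T: MISS. Cache: [R(c=1) T(c=1) J(c=2) X(c=2) N(c=6)]
  13. access N: HIT, count now 7. Cache: [R(c=1) T(c=1) J(c=2) X(c=2) N(c=7)]
  14. access X: HIT, count now 3. Cache: [R(c=1) T(c=1) J(c=2) X(c=3) N(c=7)]
  15. access X: HIT, count now 4. Cache: [R(c=1) T(c=1) J(c=2) X(c=4) N(c=7)]
  16. access X: HIT, count now 5. Cache: [R(c=1) T(c=1) J(c=2) X(c=5) N(c=7)]
  17. access X: HIT, count now 6. Cache: [R(c=1) T(c=1) J(c=2) X(c=6) N(c=7)]
  18. access T: HIT, count now 2. Cache: [R(c=1) J(c=2) T(c=2) X(c=6) N(c=7)]
  19. access X: HIT, count now 7. Cache: [R(c=1) J(c=2) T(c=2) N(c=7) X(c=7)]
  20. access T: HIT, count now 3. Cache: [R(c=1) J(c=2) T(c=3) N(c=7) X(c=7)]
  21. access Z: MISS, evict R(c=1). Cache: [Z(c=1) J(c=2) T(c=3) N(c=7) X(c=7)]
Total: 15 hits, 6 misses, 1 evictions

Answer: Z J T N X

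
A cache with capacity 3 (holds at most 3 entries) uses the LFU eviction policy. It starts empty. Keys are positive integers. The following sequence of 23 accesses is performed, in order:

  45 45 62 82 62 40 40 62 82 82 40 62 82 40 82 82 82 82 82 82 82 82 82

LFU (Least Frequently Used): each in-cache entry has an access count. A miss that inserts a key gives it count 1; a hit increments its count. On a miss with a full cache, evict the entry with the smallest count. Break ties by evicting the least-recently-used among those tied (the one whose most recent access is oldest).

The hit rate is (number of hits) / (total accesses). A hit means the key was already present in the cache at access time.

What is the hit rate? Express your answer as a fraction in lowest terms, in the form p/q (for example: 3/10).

Answer: 18/23

Derivation:
LFU simulation (capacity=3):
  1. access 45: MISS. Cache: [45(c=1)]
  2. access 45: HIT, count now 2. Cache: [45(c=2)]
  3. access 62: MISS. Cache: [62(c=1) 45(c=2)]
  4. access 82: MISS. Cache: [62(c=1) 82(c=1) 45(c=2)]
  5. access 62: HIT, count now 2. Cache: [82(c=1) 45(c=2) 62(c=2)]
  6. access 40: MISS, evict 82(c=1). Cache: [40(c=1) 45(c=2) 62(c=2)]
  7. access 40: HIT, count now 2. Cache: [45(c=2) 62(c=2) 40(c=2)]
  8. access 62: HIT, count now 3. Cache: [45(c=2) 40(c=2) 62(c=3)]
  9. access 82: MISS, evict 45(c=2). Cache: [82(c=1) 40(c=2) 62(c=3)]
  10. access 82: HIT, count now 2. Cache: [40(c=2) 82(c=2) 62(c=3)]
  11. access 40: HIT, count now 3. Cache: [82(c=2) 62(c=3) 40(c=3)]
  12. access 62: HIT, count now 4. Cache: [82(c=2) 40(c=3) 62(c=4)]
  13. access 82: HIT, count now 3. Cache: [40(c=3) 82(c=3) 62(c=4)]
  14. access 40: HIT, count now 4. Cache: [82(c=3) 62(c=4) 40(c=4)]
  15. access 82: HIT, count now 4. Cache: [62(c=4) 40(c=4) 82(c=4)]
  16. access 82: HIT, count now 5. Cache: [62(c=4) 40(c=4) 82(c=5)]
  17. access 82: HIT, count now 6. Cache: [62(c=4) 40(c=4) 82(c=6)]
  18. access 82: HIT, count now 7. Cache: [62(c=4) 40(c=4) 82(c=7)]
  19. access 82: HIT, count now 8. Cache: [62(c=4) 40(c=4) 82(c=8)]
  20. access 82: HIT, count now 9. Cache: [62(c=4) 40(c=4) 82(c=9)]
  21. access 82: HIT, count now 10. Cache: [62(c=4) 40(c=4) 82(c=10)]
  22. access 82: HIT, count now 11. Cache: [62(c=4) 40(c=4) 82(c=11)]
  23. access 82: HIT, count now 12. Cache: [62(c=4) 40(c=4) 82(c=12)]
Total: 18 hits, 5 misses, 2 evictions

Hit rate = 18/23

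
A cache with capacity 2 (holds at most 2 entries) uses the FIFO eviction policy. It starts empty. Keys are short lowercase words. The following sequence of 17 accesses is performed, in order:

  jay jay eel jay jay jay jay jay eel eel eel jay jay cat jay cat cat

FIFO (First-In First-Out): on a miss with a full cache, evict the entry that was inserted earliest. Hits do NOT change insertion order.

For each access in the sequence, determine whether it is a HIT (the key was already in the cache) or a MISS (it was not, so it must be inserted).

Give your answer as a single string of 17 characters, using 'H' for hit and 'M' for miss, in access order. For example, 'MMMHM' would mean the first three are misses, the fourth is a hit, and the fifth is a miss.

Answer: MHMHHHHHHHHHHMMHH

Derivation:
FIFO simulation (capacity=2):
  1. access jay: MISS. Cache (old->new): [jay]
  2. access jay: HIT. Cache (old->new): [jay]
  3. access eel: MISS. Cache (old->new): [jay eel]
  4. access jay: HIT. Cache (old->new): [jay eel]
  5. access jay: HIT. Cache (old->new): [jay eel]
  6. access jay: HIT. Cache (old->new): [jay eel]
  7. access jay: HIT. Cache (old->new): [jay eel]
  8. access jay: HIT. Cache (old->new): [jay eel]
  9. access eel: HIT. Cache (old->new): [jay eel]
  10. access eel: HIT. Cache (old->new): [jay eel]
  11. access eel: HIT. Cache (old->new): [jay eel]
  12. access jay: HIT. Cache (old->new): [jay eel]
  13. access jay: HIT. Cache (old->new): [jay eel]
  14. access cat: MISS, evict jay. Cache (old->new): [eel cat]
  15. access jay: MISS, evict eel. Cache (old->new): [cat jay]
  16. access cat: HIT. Cache (old->new): [cat jay]
  17. access cat: HIT. Cache (old->new): [cat jay]
Total: 13 hits, 4 misses, 2 evictions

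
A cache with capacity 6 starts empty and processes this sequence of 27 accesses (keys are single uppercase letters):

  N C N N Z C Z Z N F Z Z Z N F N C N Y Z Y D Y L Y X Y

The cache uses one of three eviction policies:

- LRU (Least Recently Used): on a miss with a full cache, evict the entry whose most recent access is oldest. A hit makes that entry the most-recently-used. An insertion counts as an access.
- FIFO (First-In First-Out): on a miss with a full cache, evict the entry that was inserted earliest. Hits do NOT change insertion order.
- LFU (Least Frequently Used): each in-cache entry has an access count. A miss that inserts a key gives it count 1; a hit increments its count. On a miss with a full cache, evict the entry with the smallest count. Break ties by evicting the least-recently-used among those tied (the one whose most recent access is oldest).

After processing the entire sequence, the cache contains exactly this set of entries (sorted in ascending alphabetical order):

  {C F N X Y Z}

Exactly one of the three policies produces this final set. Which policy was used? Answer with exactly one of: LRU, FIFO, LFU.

Answer: LFU

Derivation:
Simulating under each policy and comparing final sets:
  LRU: final set = {D L N X Y Z} -> differs
  FIFO: final set = {D F L X Y Z} -> differs
  LFU: final set = {C F N X Y Z} -> MATCHES target
Only LFU produces the target set.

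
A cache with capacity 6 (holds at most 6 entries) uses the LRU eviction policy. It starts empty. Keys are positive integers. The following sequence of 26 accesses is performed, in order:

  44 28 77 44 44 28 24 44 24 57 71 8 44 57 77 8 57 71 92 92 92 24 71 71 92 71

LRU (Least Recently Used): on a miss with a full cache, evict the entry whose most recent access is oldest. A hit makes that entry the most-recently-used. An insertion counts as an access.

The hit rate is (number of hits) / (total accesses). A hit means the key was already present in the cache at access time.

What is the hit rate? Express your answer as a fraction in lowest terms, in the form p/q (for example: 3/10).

Answer: 8/13

Derivation:
LRU simulation (capacity=6):
  1. access 44: MISS. Cache (LRU->MRU): [44]
  2. access 28: MISS. Cache (LRU->MRU): [44 28]
  3. access 77: MISS. Cache (LRU->MRU): [44 28 77]
  4. access 44: HIT. Cache (LRU->MRU): [28 77 44]
  5. access 44: HIT. Cache (LRU->MRU): [28 77 44]
  6. access 28: HIT. Cache (LRU->MRU): [77 44 28]
  7. access 24: MISS. Cache (LRU->MRU): [77 44 28 24]
  8. access 44: HIT. Cache (LRU->MRU): [77 28 24 44]
  9. access 24: HIT. Cache (LRU->MRU): [77 28 44 24]
  10. access 57: MISS. Cache (LRU->MRU): [77 28 44 24 57]
  11. access 71: MISS. Cache (LRU->MRU): [77 28 44 24 57 71]
  12. access 8: MISS, evict 77. Cache (LRU->MRU): [28 44 24 57 71 8]
  13. access 44: HIT. Cache (LRU->MRU): [28 24 57 71 8 44]
  14. access 57: HIT. Cache (LRU->MRU): [28 24 71 8 44 57]
  15. access 77: MISS, evict 28. Cache (LRU->MRU): [24 71 8 44 57 77]
  16. access 8: HIT. Cache (LRU->MRU): [24 71 44 57 77 8]
  17. access 57: HIT. Cache (LRU->MRU): [24 71 44 77 8 57]
  18. access 71: HIT. Cache (LRU->MRU): [24 44 77 8 57 71]
  19. access 92: MISS, evict 24. Cache (LRU->MRU): [44 77 8 57 71 92]
  20. access 92: HIT. Cache (LRU->MRU): [44 77 8 57 71 92]
  21. access 92: HIT. Cache (LRU->MRU): [44 77 8 57 71 92]
  22. access 24: MISS, evict 44. Cache (LRU->MRU): [77 8 57 71 92 24]
  23. access 71: HIT. Cache (LRU->MRU): [77 8 57 92 24 71]
  24. access 71: HIT. Cache (LRU->MRU): [77 8 57 92 24 71]
  25. access 92: HIT. Cache (LRU->MRU): [77 8 57 24 71 92]
  26. access 71: HIT. Cache (LRU->MRU): [77 8 57 24 92 71]
Total: 16 hits, 10 misses, 4 evictions

Hit rate = 16/26 = 8/13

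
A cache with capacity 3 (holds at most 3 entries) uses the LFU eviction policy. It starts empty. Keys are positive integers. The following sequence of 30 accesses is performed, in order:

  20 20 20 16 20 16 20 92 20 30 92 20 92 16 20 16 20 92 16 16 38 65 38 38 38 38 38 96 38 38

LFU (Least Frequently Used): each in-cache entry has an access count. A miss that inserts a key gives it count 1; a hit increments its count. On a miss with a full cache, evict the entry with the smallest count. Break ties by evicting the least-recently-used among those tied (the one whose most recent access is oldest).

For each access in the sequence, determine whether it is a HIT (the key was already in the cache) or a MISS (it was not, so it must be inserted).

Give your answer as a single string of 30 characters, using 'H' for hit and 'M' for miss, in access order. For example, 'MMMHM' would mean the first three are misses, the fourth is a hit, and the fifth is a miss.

LFU simulation (capacity=3):
  1. access 20: MISS. Cache: [20(c=1)]
  2. access 20: HIT, count now 2. Cache: [20(c=2)]
  3. access 20: HIT, count now 3. Cache: [20(c=3)]
  4. access 16: MISS. Cache: [16(c=1) 20(c=3)]
  5. access 20: HIT, count now 4. Cache: [16(c=1) 20(c=4)]
  6. access 16: HIT, count now 2. Cache: [16(c=2) 20(c=4)]
  7. access 20: HIT, count now 5. Cache: [16(c=2) 20(c=5)]
  8. access 92: MISS. Cache: [92(c=1) 16(c=2) 20(c=5)]
  9. access 20: HIT, count now 6. Cache: [92(c=1) 16(c=2) 20(c=6)]
  10. access 30: MISS, evict 92(c=1). Cache: [30(c=1) 16(c=2) 20(c=6)]
  11. access 92: MISS, evict 30(c=1). Cache: [92(c=1) 16(c=2) 20(c=6)]
  12. access 20: HIT, count now 7. Cache: [92(c=1) 16(c=2) 20(c=7)]
  13. access 92: HIT, count now 2. Cache: [16(c=2) 92(c=2) 20(c=7)]
  14. access 16: HIT, count now 3. Cache: [92(c=2) 16(c=3) 20(c=7)]
  15. access 20: HIT, count now 8. Cache: [92(c=2) 16(c=3) 20(c=8)]
  16. access 16: HIT, count now 4. Cache: [92(c=2) 16(c=4) 20(c=8)]
  17. access 20: HIT, count now 9. Cache: [92(c=2) 16(c=4) 20(c=9)]
  18. access 92: HIT, count now 3. Cache: [92(c=3) 16(c=4) 20(c=9)]
  19. access 16: HIT, count now 5. Cache: [92(c=3) 16(c=5) 20(c=9)]
  20. access 16: HIT, count now 6. Cache: [92(c=3) 16(c=6) 20(c=9)]
  21. access 38: MISS, evict 92(c=3). Cache: [38(c=1) 16(c=6) 20(c=9)]
  22. access 65: MISS, evict 38(c=1). Cache: [65(c=1) 16(c=6) 20(c=9)]
  23. access 38: MISS, evict 65(c=1). Cache: [38(c=1) 16(c=6) 20(c=9)]
  24. access 38: HIT, count now 2. Cache: [38(c=2) 16(c=6) 20(c=9)]
  25. access 38: HIT, count now 3. Cache: [38(c=3) 16(c=6) 20(c=9)]
  26. access 38: HIT, count now 4. Cache: [38(c=4) 16(c=6) 20(c=9)]
  27. access 38: HIT, count now 5. Cache: [38(c=5) 16(c=6) 20(c=9)]
  28. access 96: MISS, evict 38(c=5). Cache: [96(c=1) 16(c=6) 20(c=9)]
  29. access 38: MISS, evict 96(c=1). Cache: [38(c=1) 16(c=6) 20(c=9)]
  30. access 38: HIT, count now 2. Cache: [38(c=2) 16(c=6) 20(c=9)]
Total: 20 hits, 10 misses, 7 evictions

Answer: MHHMHHHMHMMHHHHHHHHHMMMHHHHMMH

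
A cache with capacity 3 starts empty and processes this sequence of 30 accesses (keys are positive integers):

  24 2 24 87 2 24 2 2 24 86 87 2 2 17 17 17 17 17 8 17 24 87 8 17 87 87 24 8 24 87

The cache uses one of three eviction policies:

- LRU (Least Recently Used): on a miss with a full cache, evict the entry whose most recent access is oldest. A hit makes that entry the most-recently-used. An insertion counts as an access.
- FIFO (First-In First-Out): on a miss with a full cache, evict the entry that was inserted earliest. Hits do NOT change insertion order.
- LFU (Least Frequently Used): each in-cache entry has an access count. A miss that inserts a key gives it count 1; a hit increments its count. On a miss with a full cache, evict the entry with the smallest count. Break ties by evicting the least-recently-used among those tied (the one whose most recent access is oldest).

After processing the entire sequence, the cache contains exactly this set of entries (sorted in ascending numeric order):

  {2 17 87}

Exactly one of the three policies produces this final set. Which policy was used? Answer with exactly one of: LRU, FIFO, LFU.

Answer: LFU

Derivation:
Simulating under each policy and comparing final sets:
  LRU: final set = {8 24 87} -> differs
  FIFO: final set = {8 24 87} -> differs
  LFU: final set = {2 17 87} -> MATCHES target
Only LFU produces the target set.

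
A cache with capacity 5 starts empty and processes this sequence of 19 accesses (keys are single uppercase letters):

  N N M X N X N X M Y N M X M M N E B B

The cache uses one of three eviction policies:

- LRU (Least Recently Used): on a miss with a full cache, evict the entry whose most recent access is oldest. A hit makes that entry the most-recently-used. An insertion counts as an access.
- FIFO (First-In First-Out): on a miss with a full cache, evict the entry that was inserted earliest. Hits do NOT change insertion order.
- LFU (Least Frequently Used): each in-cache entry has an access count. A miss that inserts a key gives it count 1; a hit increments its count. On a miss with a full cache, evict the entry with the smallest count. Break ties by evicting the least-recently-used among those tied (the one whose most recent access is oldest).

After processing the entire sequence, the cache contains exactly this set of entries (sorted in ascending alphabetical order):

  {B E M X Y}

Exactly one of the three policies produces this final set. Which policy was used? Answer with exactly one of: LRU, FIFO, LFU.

Answer: FIFO

Derivation:
Simulating under each policy and comparing final sets:
  LRU: final set = {B E M N X} -> differs
  FIFO: final set = {B E M X Y} -> MATCHES target
  LFU: final set = {B E M N X} -> differs
Only FIFO produces the target set.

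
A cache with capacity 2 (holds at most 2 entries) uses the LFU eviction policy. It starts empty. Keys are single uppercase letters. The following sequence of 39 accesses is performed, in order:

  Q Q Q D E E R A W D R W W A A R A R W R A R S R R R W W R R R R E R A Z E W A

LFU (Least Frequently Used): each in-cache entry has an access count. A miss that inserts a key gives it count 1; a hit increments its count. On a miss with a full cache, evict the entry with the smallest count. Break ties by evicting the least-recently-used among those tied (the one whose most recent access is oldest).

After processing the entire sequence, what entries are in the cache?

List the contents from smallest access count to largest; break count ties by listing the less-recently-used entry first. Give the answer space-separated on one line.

LFU simulation (capacity=2):
  1. access Q: MISS. Cache: [Q(c=1)]
  2. access Q: HIT, count now 2. Cache: [Q(c=2)]
  3. access Q: HIT, count now 3. Cache: [Q(c=3)]
  4. access D: MISS. Cache: [D(c=1) Q(c=3)]
  5. access E: MISS, evict D(c=1). Cache: [E(c=1) Q(c=3)]
  6. access E: HIT, count now 2. Cache: [E(c=2) Q(c=3)]
  7. access R: MISS, evict E(c=2). Cache: [R(c=1) Q(c=3)]
  8. access A: MISS, evict R(c=1). Cache: [A(c=1) Q(c=3)]
  9. access W: MISS, evict A(c=1). Cache: [W(c=1) Q(c=3)]
  10. access D: MISS, evict W(c=1). Cache: [D(c=1) Q(c=3)]
  11. access R: MISS, evict D(c=1). Cache: [R(c=1) Q(c=3)]
  12. access W: MISS, evict R(c=1). Cache: [W(c=1) Q(c=3)]
  13. access W: HIT, count now 2. Cache: [W(c=2) Q(c=3)]
  14. access A: MISS, evict W(c=2). Cache: [A(c=1) Q(c=3)]
  15. access A: HIT, count now 2. Cache: [A(c=2) Q(c=3)]
  16. access R: MISS, evict A(c=2). Cache: [R(c=1) Q(c=3)]
  17. access A: MISS, evict R(c=1). Cache: [A(c=1) Q(c=3)]
  18. access R: MISS, evict A(c=1). Cache: [R(c=1) Q(c=3)]
  19. access W: MISS, evict R(c=1). Cache: [W(c=1) Q(c=3)]
  20. access R: MISS, evict W(c=1). Cache: [R(c=1) Q(c=3)]
  21. access A: MISS, evict R(c=1). Cache: [A(c=1) Q(c=3)]
  22. access R: MISS, evict A(c=1). Cache: [R(c=1) Q(c=3)]
  23. access S: MISS, evict R(c=1). Cache: [S(c=1) Q(c=3)]
  24. access R: MISS, evict S(c=1). Cache: [R(c=1) Q(c=3)]
  25. access R: HIT, count now 2. Cache: [R(c=2) Q(c=3)]
  26. access R: HIT, count now 3. Cache: [Q(c=3) R(c=3)]
  27. access W: MISS, evict Q(c=3). Cache: [W(c=1) R(c=3)]
  28. access W: HIT, count now 2. Cache: [W(c=2) R(c=3)]
  29. access R: HIT, count now 4. Cache: [W(c=2) R(c=4)]
  30. access R: HIT, count now 5. Cache: [W(c=2) R(c=5)]
  31. access R: HIT, count now 6. Cache: [W(c=2) R(c=6)]
  32. access R: HIT, count now 7. Cache: [W(c=2) R(c=7)]
  33. access E: MISS, evict W(c=2). Cache: [E(c=1) R(c=7)]
  34. access R: HIT, count now 8. Cache: [E(c=1) R(c=8)]
  35. access A: MISS, evict E(c=1). Cache: [A(c=1) R(c=8)]
  36. access Z: MISS, evict A(c=1). Cache: [Z(c=1) R(c=8)]
  37. access E: MISS, evict Z(c=1). Cache: [E(c=1) R(c=8)]
  38. access W: MISS, evict E(c=1). Cache: [W(c=1) R(c=8)]
  39. access A: MISS, evict W(c=1). Cache: [A(c=1) R(c=8)]
Total: 13 hits, 26 misses, 24 evictions

Answer: A R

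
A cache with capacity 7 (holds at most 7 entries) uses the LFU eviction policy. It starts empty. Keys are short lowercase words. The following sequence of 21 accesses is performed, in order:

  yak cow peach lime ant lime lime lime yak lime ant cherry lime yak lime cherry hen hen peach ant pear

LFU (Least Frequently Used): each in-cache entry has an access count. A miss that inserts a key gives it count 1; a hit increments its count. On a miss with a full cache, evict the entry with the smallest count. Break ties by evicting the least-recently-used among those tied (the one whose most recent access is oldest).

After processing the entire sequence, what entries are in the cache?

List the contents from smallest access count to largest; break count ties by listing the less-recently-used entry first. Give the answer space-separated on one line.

LFU simulation (capacity=7):
  1. access yak: MISS. Cache: [yak(c=1)]
  2. access cow: MISS. Cache: [yak(c=1) cow(c=1)]
  3. access peach: MISS. Cache: [yak(c=1) cow(c=1) peach(c=1)]
  4. access lime: MISS. Cache: [yak(c=1) cow(c=1) peach(c=1) lime(c=1)]
  5. access ant: MISS. Cache: [yak(c=1) cow(c=1) peach(c=1) lime(c=1) ant(c=1)]
  6. access lime: HIT, count now 2. Cache: [yak(c=1) cow(c=1) peach(c=1) ant(c=1) lime(c=2)]
  7. access lime: HIT, count now 3. Cache: [yak(c=1) cow(c=1) peach(c=1) ant(c=1) lime(c=3)]
  8. access lime: HIT, count now 4. Cache: [yak(c=1) cow(c=1) peach(c=1) ant(c=1) lime(c=4)]
  9. access yak: HIT, count now 2. Cache: [cow(c=1) peach(c=1) ant(c=1) yak(c=2) lime(c=4)]
  10. access lime: HIT, count now 5. Cache: [cow(c=1) peach(c=1) ant(c=1) yak(c=2) lime(c=5)]
  11. access ant: HIT, count now 2. Cache: [cow(c=1) peach(c=1) yak(c=2) ant(c=2) lime(c=5)]
  12. access cherry: MISS. Cache: [cow(c=1) peach(c=1) cherry(c=1) yak(c=2) ant(c=2) lime(c=5)]
  13. access lime: HIT, count now 6. Cache: [cow(c=1) peach(c=1) cherry(c=1) yak(c=2) ant(c=2) lime(c=6)]
  14. access yak: HIT, count now 3. Cache: [cow(c=1) peach(c=1) cherry(c=1) ant(c=2) yak(c=3) lime(c=6)]
  15. access lime: HIT, count now 7. Cache: [cow(c=1) peach(c=1) cherry(c=1) ant(c=2) yak(c=3) lime(c=7)]
  16. access cherry: HIT, count now 2. Cache: [cow(c=1) peach(c=1) ant(c=2) cherry(c=2) yak(c=3) lime(c=7)]
  17. access hen: MISS. Cache: [cow(c=1) peach(c=1) hen(c=1) ant(c=2) cherry(c=2) yak(c=3) lime(c=7)]
  18. access hen: HIT, count now 2. Cache: [cow(c=1) peach(c=1) ant(c=2) cherry(c=2) hen(c=2) yak(c=3) lime(c=7)]
  19. access peach: HIT, count now 2. Cache: [cow(c=1) ant(c=2) cherry(c=2) hen(c=2) peach(c=2) yak(c=3) lime(c=7)]
  20. access ant: HIT, count now 3. Cache: [cow(c=1) cherry(c=2) hen(c=2) peach(c=2) yak(c=3) ant(c=3) lime(c=7)]
  21. access pear: MISS, evict cow(c=1). Cache: [pear(c=1) cherry(c=2) hen(c=2) peach(c=2) yak(c=3) ant(c=3) lime(c=7)]
Total: 13 hits, 8 misses, 1 evictions

Answer: pear cherry hen peach yak ant lime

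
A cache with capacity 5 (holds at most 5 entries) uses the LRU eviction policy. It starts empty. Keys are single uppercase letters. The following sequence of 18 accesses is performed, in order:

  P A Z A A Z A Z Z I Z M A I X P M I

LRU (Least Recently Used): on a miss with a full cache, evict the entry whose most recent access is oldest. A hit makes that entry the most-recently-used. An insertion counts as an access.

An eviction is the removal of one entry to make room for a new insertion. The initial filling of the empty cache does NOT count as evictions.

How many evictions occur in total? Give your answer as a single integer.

LRU simulation (capacity=5):
  1. access P: MISS. Cache (LRU->MRU): [P]
  2. access A: MISS. Cache (LRU->MRU): [P A]
  3. access Z: MISS. Cache (LRU->MRU): [P A Z]
  4. access A: HIT. Cache (LRU->MRU): [P Z A]
  5. access A: HIT. Cache (LRU->MRU): [P Z A]
  6. access Z: HIT. Cache (LRU->MRU): [P A Z]
  7. access A: HIT. Cache (LRU->MRU): [P Z A]
  8. access Z: HIT. Cache (LRU->MRU): [P A Z]
  9. access Z: HIT. Cache (LRU->MRU): [P A Z]
  10. access I: MISS. Cache (LRU->MRU): [P A Z I]
  11. access Z: HIT. Cache (LRU->MRU): [P A I Z]
  12. access M: MISS. Cache (LRU->MRU): [P A I Z M]
  13. access A: HIT. Cache (LRU->MRU): [P I Z M A]
  14. access I: HIT. Cache (LRU->MRU): [P Z M A I]
  15. access X: MISS, evict P. Cache (LRU->MRU): [Z M A I X]
  16. access P: MISS, evict Z. Cache (LRU->MRU): [M A I X P]
  17. access M: HIT. Cache (LRU->MRU): [A I X P M]
  18. access I: HIT. Cache (LRU->MRU): [A X P M I]
Total: 11 hits, 7 misses, 2 evictions

Answer: 2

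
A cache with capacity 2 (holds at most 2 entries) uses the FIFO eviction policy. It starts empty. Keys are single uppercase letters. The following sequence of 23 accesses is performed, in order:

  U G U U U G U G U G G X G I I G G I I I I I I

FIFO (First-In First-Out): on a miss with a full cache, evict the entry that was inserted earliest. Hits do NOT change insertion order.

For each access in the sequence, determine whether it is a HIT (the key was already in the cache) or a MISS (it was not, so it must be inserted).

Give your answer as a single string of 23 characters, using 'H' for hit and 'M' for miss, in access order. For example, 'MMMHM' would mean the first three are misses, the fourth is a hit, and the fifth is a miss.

FIFO simulation (capacity=2):
  1. access U: MISS. Cache (old->new): [U]
  2. access G: MISS. Cache (old->new): [U G]
  3. access U: HIT. Cache (old->new): [U G]
  4. access U: HIT. Cache (old->new): [U G]
  5. access U: HIT. Cache (old->new): [U G]
  6. access G: HIT. Cache (old->new): [U G]
  7. access U: HIT. Cache (old->new): [U G]
  8. access G: HIT. Cache (old->new): [U G]
  9. access U: HIT. Cache (old->new): [U G]
  10. access G: HIT. Cache (old->new): [U G]
  11. access G: HIT. Cache (old->new): [U G]
  12. access X: MISS, evict U. Cache (old->new): [G X]
  13. access G: HIT. Cache (old->new): [G X]
  14. access I: MISS, evict G. Cache (old->new): [X I]
  15. access I: HIT. Cache (old->new): [X I]
  16. access G: MISS, evict X. Cache (old->new): [I G]
  17. access G: HIT. Cache (old->new): [I G]
  18. access I: HIT. Cache (old->new): [I G]
  19. access I: HIT. Cache (old->new): [I G]
  20. access I: HIT. Cache (old->new): [I G]
  21. access I: HIT. Cache (old->new): [I G]
  22. access I: HIT. Cache (old->new): [I G]
  23. access I: HIT. Cache (old->new): [I G]
Total: 18 hits, 5 misses, 3 evictions

Answer: MMHHHHHHHHHMHMHMHHHHHHH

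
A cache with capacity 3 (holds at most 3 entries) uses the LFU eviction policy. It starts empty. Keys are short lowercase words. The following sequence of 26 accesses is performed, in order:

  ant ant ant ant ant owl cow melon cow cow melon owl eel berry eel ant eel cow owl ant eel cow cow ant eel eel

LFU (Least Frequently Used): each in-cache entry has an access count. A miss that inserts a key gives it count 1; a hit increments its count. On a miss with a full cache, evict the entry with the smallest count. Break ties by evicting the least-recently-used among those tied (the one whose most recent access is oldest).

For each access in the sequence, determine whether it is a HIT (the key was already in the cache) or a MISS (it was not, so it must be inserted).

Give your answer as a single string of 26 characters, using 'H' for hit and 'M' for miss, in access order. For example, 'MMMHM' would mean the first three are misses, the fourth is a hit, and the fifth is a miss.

LFU simulation (capacity=3):
  1. access ant: MISS. Cache: [ant(c=1)]
  2. access ant: HIT, count now 2. Cache: [ant(c=2)]
  3. access ant: HIT, count now 3. Cache: [ant(c=3)]
  4. access ant: HIT, count now 4. Cache: [ant(c=4)]
  5. access ant: HIT, count now 5. Cache: [ant(c=5)]
  6. access owl: MISS. Cache: [owl(c=1) ant(c=5)]
  7. access cow: MISS. Cache: [owl(c=1) cow(c=1) ant(c=5)]
  8. access melon: MISS, evict owl(c=1). Cache: [cow(c=1) melon(c=1) ant(c=5)]
  9. access cow: HIT, count now 2. Cache: [melon(c=1) cow(c=2) ant(c=5)]
  10. access cow: HIT, count now 3. Cache: [melon(c=1) cow(c=3) ant(c=5)]
  11. access melon: HIT, count now 2. Cache: [melon(c=2) cow(c=3) ant(c=5)]
  12. access owl: MISS, evict melon(c=2). Cache: [owl(c=1) cow(c=3) ant(c=5)]
  13. access eel: MISS, evict owl(c=1). Cache: [eel(c=1) cow(c=3) ant(c=5)]
  14. access berry: MISS, evict eel(c=1). Cache: [berry(c=1) cow(c=3) ant(c=5)]
  15. access eel: MISS, evict berry(c=1). Cache: [eel(c=1) cow(c=3) ant(c=5)]
  16. access ant: HIT, count now 6. Cache: [eel(c=1) cow(c=3) ant(c=6)]
  17. access eel: HIT, count now 2. Cache: [eel(c=2) cow(c=3) ant(c=6)]
  18. access cow: HIT, count now 4. Cache: [eel(c=2) cow(c=4) ant(c=6)]
  19. access owl: MISS, evict eel(c=2). Cache: [owl(c=1) cow(c=4) ant(c=6)]
  20. access ant: HIT, count now 7. Cache: [owl(c=1) cow(c=4) ant(c=7)]
  21. access eel: MISS, evict owl(c=1). Cache: [eel(c=1) cow(c=4) ant(c=7)]
  22. access cow: HIT, count now 5. Cache: [eel(c=1) cow(c=5) ant(c=7)]
  23. access cow: HIT, count now 6. Cache: [eel(c=1) cow(c=6) ant(c=7)]
  24. access ant: HIT, count now 8. Cache: [eel(c=1) cow(c=6) ant(c=8)]
  25. access eel: HIT, count now 2. Cache: [eel(c=2) cow(c=6) ant(c=8)]
  26. access eel: HIT, count now 3. Cache: [eel(c=3) cow(c=6) ant(c=8)]
Total: 16 hits, 10 misses, 7 evictions

Answer: MHHHHMMMHHHMMMMHHHMHMHHHHH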